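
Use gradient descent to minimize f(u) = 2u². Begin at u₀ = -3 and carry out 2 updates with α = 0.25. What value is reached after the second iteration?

f′(u) = 4u
Step 1: f′(-3) = -12; u₁ = -3 − 0.25·(-12) = 0
Step 2: f′(0) = 0; u₂ = 0 − 0.25·0 = 0

0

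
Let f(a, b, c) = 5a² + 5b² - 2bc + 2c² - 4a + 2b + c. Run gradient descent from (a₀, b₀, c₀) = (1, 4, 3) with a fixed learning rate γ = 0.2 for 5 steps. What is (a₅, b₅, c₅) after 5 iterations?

(-0.2, -5.5488, 1.22304)

∇f = (10a - 4, 10b - 2c + 2, -2b + 4c + 1)
Step 1: at (1, 4, 3), ∇f = (6, 36, 5) → (1, 4, 3) − 0.2·(6, 36, 5) = (-0.2, -3.2, 2)
Step 2: at (-0.2, -3.2, 2), ∇f = (-6, -34, 15.4) → (-0.2, -3.2, 2) − 0.2·(-6, -34, 15.4) = (1, 3.6, -1.08)
Step 3: at (1, 3.6, -1.08), ∇f = (6, 40.16, -10.52) → (1, 3.6, -1.08) − 0.2·(6, 40.16, -10.52) = (-0.2, -4.432, 1.024)
Step 4: at (-0.2, -4.432, 1.024), ∇f = (-6, -44.368, 13.96) → (-0.2, -4.432, 1.024) − 0.2·(-6, -44.368, 13.96) = (1, 4.4416, -1.768)
Step 5: at (1, 4.4416, -1.768), ∇f = (6, 49.952, -14.9552) → (1, 4.4416, -1.768) − 0.2·(6, 49.952, -14.9552) = (-0.2, -5.5488, 1.22304)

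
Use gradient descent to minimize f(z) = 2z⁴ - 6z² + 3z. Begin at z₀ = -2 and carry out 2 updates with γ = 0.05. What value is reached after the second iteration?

f′(z) = 8z³ - 12z + 3
Step 1: f′(-2) = -37; z₁ = -2 − 0.05·(-37) = -0.15
Step 2: f′(-0.15) = 4.773; z₂ = -0.15 − 0.05·4.773 = -0.38865

-0.38865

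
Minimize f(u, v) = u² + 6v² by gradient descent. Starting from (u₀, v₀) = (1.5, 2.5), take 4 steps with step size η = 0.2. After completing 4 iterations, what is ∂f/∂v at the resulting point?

∇f = (2u, 12v)
(u₁, v₁) = (1.5, 2.5) − 0.2·(3, 30) = (0.9, -3.5)
(u₂, v₂) = (0.9, -3.5) − 0.2·(1.8, -42) = (0.54, 4.9)
(u₃, v₃) = (0.54, 4.9) − 0.2·(1.08, 58.8) = (0.324, -6.86)
(u₄, v₄) = (0.324, -6.86) − 0.2·(0.648, -82.32) = (0.1944, 9.604)
∂f/∂v at (0.1944, 9.604) = 115.248

115.248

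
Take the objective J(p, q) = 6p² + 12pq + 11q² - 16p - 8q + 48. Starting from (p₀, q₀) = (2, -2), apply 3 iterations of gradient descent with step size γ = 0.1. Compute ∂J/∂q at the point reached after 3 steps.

∇J = (12p + 12q - 16, 12p + 22q - 8)
Step 1: at (2, -2), ∇J = (-16, -28) → (2, -2) − 0.1·(-16, -28) = (3.6, 0.8)
Step 2: at (3.6, 0.8), ∇J = (36.8, 52.8) → (3.6, 0.8) − 0.1·(36.8, 52.8) = (-0.08, -4.48)
Step 3: at (-0.08, -4.48), ∇J = (-70.72, -107.52) → (-0.08, -4.48) − 0.1·(-70.72, -107.52) = (6.992, 6.272)
∂J/∂q at (6.992, 6.272) = 213.888

213.888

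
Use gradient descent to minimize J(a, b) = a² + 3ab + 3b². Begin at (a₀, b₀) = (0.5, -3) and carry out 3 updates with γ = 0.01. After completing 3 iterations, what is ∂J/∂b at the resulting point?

∇J = (2a + 3b, 3a + 6b)
(a₁, b₁) = (0.5, -3) − 0.01·(-8, -16.5) = (0.58, -2.835)
(a₂, b₂) = (0.58, -2.835) − 0.01·(-7.345, -15.27) = (0.65345, -2.6823)
(a₃, b₃) = (0.65345, -2.6823) − 0.01·(-6.74, -14.13345) = (0.72085, -2.5409655)
∂J/∂b at (0.72085, -2.5409655) = -13.083243

-13.083243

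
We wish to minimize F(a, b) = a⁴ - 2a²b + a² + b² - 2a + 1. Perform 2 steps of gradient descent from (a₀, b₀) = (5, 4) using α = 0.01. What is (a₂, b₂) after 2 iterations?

(0.83796608, 4.341968)

∇F = (4a³ - 4ab + 2a - 2, -2a² + 2b)
Step 1: at (5, 4), ∇F = (428, -42) → (5, 4) − 0.01·(428, -42) = (0.72, 4.42)
Step 2: at (0.72, 4.42), ∇F = (-11.796608, 7.8032) → (0.72, 4.42) − 0.01·(-11.796608, 7.8032) = (0.83796608, 4.341968)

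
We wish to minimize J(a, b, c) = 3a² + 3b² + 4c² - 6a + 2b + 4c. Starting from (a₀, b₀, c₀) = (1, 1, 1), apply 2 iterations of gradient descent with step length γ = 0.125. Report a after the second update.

∇J = (6a - 6, 6b + 2, 8c + 4)
(a₁, b₁, c₁) = (1, 1, 1) − 0.125·(0, 8, 12) = (1, 0, -0.5)
(a₂, b₂, c₂) = (1, 0, -0.5) − 0.125·(0, 2, 0) = (1, -0.25, -0.5)
a = 1

1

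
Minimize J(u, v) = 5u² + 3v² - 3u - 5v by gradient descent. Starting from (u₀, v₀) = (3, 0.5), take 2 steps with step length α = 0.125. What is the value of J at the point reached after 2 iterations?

-2.3896484375

∇J = (10u - 3, 6v - 5)
(u₁, v₁) = (3, 0.5) − 0.125·(27, -2) = (-0.375, 0.75)
(u₂, v₂) = (-0.375, 0.75) − 0.125·(-6.75, -0.5) = (0.46875, 0.8125)
J(0.46875, 0.8125) = -2.3896484375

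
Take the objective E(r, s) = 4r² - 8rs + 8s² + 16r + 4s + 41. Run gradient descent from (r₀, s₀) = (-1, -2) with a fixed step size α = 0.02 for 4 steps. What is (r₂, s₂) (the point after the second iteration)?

(-1.8192, -1.4048)

∇E = (8r - 8s + 16, -8r + 16s + 4)
Step 1: at (-1, -2), ∇E = (24, -20) → (-1, -2) − 0.02·(24, -20) = (-1.48, -1.6)
Step 2: at (-1.48, -1.6), ∇E = (16.96, -9.76) → (-1.48, -1.6) − 0.02·(16.96, -9.76) = (-1.8192, -1.4048)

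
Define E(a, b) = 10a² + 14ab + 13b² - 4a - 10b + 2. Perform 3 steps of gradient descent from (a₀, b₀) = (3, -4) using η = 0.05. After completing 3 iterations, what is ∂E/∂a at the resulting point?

29.232

∇E = (20a + 14b - 4, 14a + 26b - 10)
Step 1: at (3, -4), ∇E = (0, -72) → (3, -4) − 0.05·(0, -72) = (3, -0.4)
Step 2: at (3, -0.4), ∇E = (50.4, 21.6) → (3, -0.4) − 0.05·(50.4, 21.6) = (0.48, -1.48)
Step 3: at (0.48, -1.48), ∇E = (-15.12, -41.76) → (0.48, -1.48) − 0.05·(-15.12, -41.76) = (1.236, 0.608)
∂E/∂a at (1.236, 0.608) = 29.232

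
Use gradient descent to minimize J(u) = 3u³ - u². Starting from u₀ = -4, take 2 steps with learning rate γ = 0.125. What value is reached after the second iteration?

-623.875

J′(u) = 9u² - 2u
Step 1: J′(-4) = 152; u₁ = -4 − 0.125·152 = -23
Step 2: J′(-23) = 4807; u₂ = -23 − 0.125·4807 = -623.875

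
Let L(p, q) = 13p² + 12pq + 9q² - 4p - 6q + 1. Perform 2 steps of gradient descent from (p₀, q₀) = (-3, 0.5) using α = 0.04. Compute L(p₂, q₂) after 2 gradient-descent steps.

4.660816

∇L = (26p + 12q - 4, 12p + 18q - 6)
(p₁, q₁) = (-3, 0.5) − 0.04·(-76, -33) = (0.04, 1.82)
(p₂, q₂) = (0.04, 1.82) − 0.04·(18.88, 27.24) = (-0.7152, 0.7304)
L(-0.7152, 0.7304) = 4.660816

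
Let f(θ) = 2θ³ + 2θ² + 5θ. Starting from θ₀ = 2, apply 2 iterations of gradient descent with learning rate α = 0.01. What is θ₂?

1.355386

f′(θ) = 6θ² + 4θ + 5
θ₁ = 2 − 0.01·37 = 1.63
θ₂ = 1.63 − 0.01·27.4614 = 1.355386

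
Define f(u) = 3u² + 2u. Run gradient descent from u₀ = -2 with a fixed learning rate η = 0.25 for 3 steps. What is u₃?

f′(u) = 6u + 2
Step 1: f′(-2) = -10; u₁ = -2 − 0.25·(-10) = 0.5
Step 2: f′(0.5) = 5; u₂ = 0.5 − 0.25·5 = -0.75
Step 3: f′(-0.75) = -2.5; u₃ = -0.75 − 0.25·(-2.5) = -0.125

-0.125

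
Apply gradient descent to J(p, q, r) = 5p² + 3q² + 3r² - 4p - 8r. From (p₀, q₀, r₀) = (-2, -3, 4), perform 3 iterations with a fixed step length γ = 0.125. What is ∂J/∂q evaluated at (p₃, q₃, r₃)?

-0.28125

∇J = (10p - 4, 6q, 6r - 8)
Step 1: at (-2, -3, 4), ∇J = (-24, -18, 16) → (-2, -3, 4) − 0.125·(-24, -18, 16) = (1, -0.75, 2)
Step 2: at (1, -0.75, 2), ∇J = (6, -4.5, 4) → (1, -0.75, 2) − 0.125·(6, -4.5, 4) = (0.25, -0.1875, 1.5)
Step 3: at (0.25, -0.1875, 1.5), ∇J = (-1.5, -1.125, 1) → (0.25, -0.1875, 1.5) − 0.125·(-1.5, -1.125, 1) = (0.4375, -0.046875, 1.375)
∂J/∂q at (0.4375, -0.046875, 1.375) = -0.28125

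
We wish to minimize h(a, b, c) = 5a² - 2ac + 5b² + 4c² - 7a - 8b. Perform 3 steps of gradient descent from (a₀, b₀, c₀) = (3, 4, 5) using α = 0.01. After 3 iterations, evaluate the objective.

∇h = (10a - 2c - 7, 10b - 8, -2a + 8c)
(a₁, b₁, c₁) = (3, 4, 5) − 0.01·(13, 32, 34) = (2.87, 3.68, 4.66)
(a₂, b₂, c₂) = (2.87, 3.68, 4.66) − 0.01·(12.38, 28.8, 31.54) = (2.7462, 3.392, 4.3446)
(a₃, b₃, c₃) = (2.7462, 3.392, 4.3446) − 0.01·(11.7728, 25.92, 29.2644) = (2.628472, 3.1328, 4.051956)
h(2.628472, 3.1328, 4.051956) = 84.5272843952

84.5272843952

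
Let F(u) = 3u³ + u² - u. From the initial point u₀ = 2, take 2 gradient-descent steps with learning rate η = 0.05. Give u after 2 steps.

0.093875

F′(u) = 9u² + 2u - 1
u₁ = 2 − 0.05·39 = 0.05
u₂ = 0.05 − 0.05·(-0.8775) = 0.093875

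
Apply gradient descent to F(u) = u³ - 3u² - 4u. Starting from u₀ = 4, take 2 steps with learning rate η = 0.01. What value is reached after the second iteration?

F′(u) = 3u² - 6u - 4
u₁ = 4 − 0.01·20 = 3.8
u₂ = 3.8 − 0.01·16.52 = 3.6348

3.6348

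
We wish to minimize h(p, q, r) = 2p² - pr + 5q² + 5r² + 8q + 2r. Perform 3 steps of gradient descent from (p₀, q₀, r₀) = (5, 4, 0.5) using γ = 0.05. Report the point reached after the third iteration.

∇h = (4p - r, 10q + 8, -p + 10r + 2)
Step 1: at (5, 4, 0.5), ∇h = (19.5, 48, 2) → (5, 4, 0.5) − 0.05·(19.5, 48, 2) = (4.025, 1.6, 0.4)
Step 2: at (4.025, 1.6, 0.4), ∇h = (15.7, 24, 1.975) → (4.025, 1.6, 0.4) − 0.05·(15.7, 24, 1.975) = (3.24, 0.4, 0.30125)
Step 3: at (3.24, 0.4, 0.30125), ∇h = (12.65875, 12, 1.7725) → (3.24, 0.4, 0.30125) − 0.05·(12.65875, 12, 1.7725) = (2.6070625, -0.2, 0.212625)

(2.6070625, -0.2, 0.212625)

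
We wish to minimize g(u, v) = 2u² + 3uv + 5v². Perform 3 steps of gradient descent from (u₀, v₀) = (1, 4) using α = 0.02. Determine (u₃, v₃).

(0.253952, 1.950728)

∇g = (4u + 3v, 3u + 10v)
(u₁, v₁) = (1, 4) − 0.02·(16, 43) = (0.68, 3.14)
(u₂, v₂) = (0.68, 3.14) − 0.02·(12.14, 33.44) = (0.4372, 2.4712)
(u₃, v₃) = (0.4372, 2.4712) − 0.02·(9.1624, 26.0236) = (0.253952, 1.950728)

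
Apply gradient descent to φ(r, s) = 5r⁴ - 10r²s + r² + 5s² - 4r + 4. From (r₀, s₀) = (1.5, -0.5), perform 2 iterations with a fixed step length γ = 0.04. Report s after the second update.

1.59904

∇φ = (20r³ - 20rs + 2r - 4, -10r² + 10s)
(r₁, s₁) = (1.5, -0.5) − 0.04·(81.5, -27.5) = (-1.76, 0.6)
(r₂, s₂) = (-1.76, 0.6) − 0.04·(-95.43552, -24.976) = (2.0574208, 1.59904)
s = 1.59904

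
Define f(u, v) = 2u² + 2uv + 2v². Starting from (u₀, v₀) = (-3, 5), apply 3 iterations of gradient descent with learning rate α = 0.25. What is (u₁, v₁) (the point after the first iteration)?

(-2.5, 1.5)

∇f = (4u + 2v, 2u + 4v)
(u₁, v₁) = (-3, 5) − 0.25·(-2, 14) = (-2.5, 1.5)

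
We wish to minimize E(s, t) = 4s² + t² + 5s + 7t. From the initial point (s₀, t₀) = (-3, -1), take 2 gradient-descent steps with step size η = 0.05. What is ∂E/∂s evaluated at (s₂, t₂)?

∇E = (8s + 5, 2t + 7)
(s₁, t₁) = (-3, -1) − 0.05·(-19, 5) = (-2.05, -1.25)
(s₂, t₂) = (-2.05, -1.25) − 0.05·(-11.4, 4.5) = (-1.48, -1.475)
∂E/∂s at (-1.48, -1.475) = -6.84

-6.84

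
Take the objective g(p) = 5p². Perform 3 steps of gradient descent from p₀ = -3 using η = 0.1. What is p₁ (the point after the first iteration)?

0

g′(p) = 10p
p₁ = -3 − 0.1·(-30) = 0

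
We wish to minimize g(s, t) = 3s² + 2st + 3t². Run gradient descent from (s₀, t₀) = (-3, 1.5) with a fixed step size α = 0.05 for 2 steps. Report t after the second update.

∇g = (6s + 2t, 2s + 6t)
(s₁, t₁) = (-3, 1.5) − 0.05·(-15, 3) = (-2.25, 1.35)
(s₂, t₂) = (-2.25, 1.35) − 0.05·(-10.8, 3.6) = (-1.71, 1.17)
t = 1.17

1.17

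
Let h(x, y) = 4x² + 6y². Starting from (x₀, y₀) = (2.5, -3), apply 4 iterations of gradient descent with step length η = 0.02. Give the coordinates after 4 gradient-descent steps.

∇h = (8x, 12y)
Step 1: at (2.5, -3), ∇h = (20, -36) → (2.5, -3) − 0.02·(20, -36) = (2.1, -2.28)
Step 2: at (2.1, -2.28), ∇h = (16.8, -27.36) → (2.1, -2.28) − 0.02·(16.8, -27.36) = (1.764, -1.7328)
Step 3: at (1.764, -1.7328), ∇h = (14.112, -20.7936) → (1.764, -1.7328) − 0.02·(14.112, -20.7936) = (1.48176, -1.316928)
Step 4: at (1.48176, -1.316928), ∇h = (11.85408, -15.803136) → (1.48176, -1.316928) − 0.02·(11.85408, -15.803136) = (1.2446784, -1.00086528)

(1.2446784, -1.00086528)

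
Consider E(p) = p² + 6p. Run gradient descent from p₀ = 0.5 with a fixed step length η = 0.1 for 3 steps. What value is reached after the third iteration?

-1.208

E′(p) = 2p + 6
Step 1: E′(0.5) = 7; p₁ = 0.5 − 0.1·7 = -0.2
Step 2: E′(-0.2) = 5.6; p₂ = -0.2 − 0.1·5.6 = -0.76
Step 3: E′(-0.76) = 4.48; p₃ = -0.76 − 0.1·4.48 = -1.208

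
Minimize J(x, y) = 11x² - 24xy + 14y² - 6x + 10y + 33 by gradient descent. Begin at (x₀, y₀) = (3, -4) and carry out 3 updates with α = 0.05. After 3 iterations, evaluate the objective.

∇J = (22x - 24y - 6, -24x + 28y + 10)
Step 1: at (3, -4), ∇J = (156, -174) → (3, -4) − 0.05·(156, -174) = (-4.8, 4.7)
Step 2: at (-4.8, 4.7), ∇J = (-224.4, 256.8) → (-4.8, 4.7) − 0.05·(-224.4, 256.8) = (6.42, -8.14)
Step 3: at (6.42, -8.14), ∇J = (330.6, -372) → (6.42, -8.14) − 0.05·(330.6, -372) = (-10.11, 10.46)
J(-10.11, 10.46) = 5392.3699

5392.3699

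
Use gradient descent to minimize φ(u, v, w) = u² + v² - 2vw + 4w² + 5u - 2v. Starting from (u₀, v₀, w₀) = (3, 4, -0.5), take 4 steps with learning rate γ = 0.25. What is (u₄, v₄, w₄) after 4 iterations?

∇φ = (2u + 5, 2v - 2w - 2, -2v + 8w)
(u₁, v₁, w₁) = (3, 4, -0.5) − 0.25·(11, 7, -12) = (0.25, 2.25, 2.5)
(u₂, v₂, w₂) = (0.25, 2.25, 2.5) − 0.25·(5.5, -2.5, 15.5) = (-1.125, 2.875, -1.375)
(u₃, v₃, w₃) = (-1.125, 2.875, -1.375) − 0.25·(2.75, 6.5, -16.75) = (-1.8125, 1.25, 2.8125)
(u₄, v₄, w₄) = (-1.8125, 1.25, 2.8125) − 0.25·(1.375, -5.125, 20) = (-2.15625, 2.53125, -2.1875)

(-2.15625, 2.53125, -2.1875)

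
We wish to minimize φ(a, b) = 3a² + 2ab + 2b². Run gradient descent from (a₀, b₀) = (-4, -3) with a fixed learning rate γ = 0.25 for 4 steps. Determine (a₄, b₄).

∇φ = (6a + 2b, 2a + 4b)
(a₁, b₁) = (-4, -3) − 0.25·(-30, -20) = (3.5, 2)
(a₂, b₂) = (3.5, 2) − 0.25·(25, 15) = (-2.75, -1.75)
(a₃, b₃) = (-2.75, -1.75) − 0.25·(-20, -12.5) = (2.25, 1.375)
(a₄, b₄) = (2.25, 1.375) − 0.25·(16.25, 10) = (-1.8125, -1.125)

(-1.8125, -1.125)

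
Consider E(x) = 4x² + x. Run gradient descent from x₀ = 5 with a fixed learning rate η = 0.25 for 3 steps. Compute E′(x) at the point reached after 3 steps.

E′(x) = 8x + 1
Step 1: E′(5) = 41; x₁ = 5 − 0.25·41 = -5.25
Step 2: E′(-5.25) = -41; x₂ = -5.25 − 0.25·(-41) = 5
Step 3: E′(5) = 41; x₃ = 5 − 0.25·41 = -5.25
E′(x) at (-5.25) = -41

-41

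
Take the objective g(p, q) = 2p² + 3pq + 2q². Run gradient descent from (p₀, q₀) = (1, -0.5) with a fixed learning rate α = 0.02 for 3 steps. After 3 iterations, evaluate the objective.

0.675284504608

∇g = (4p + 3q, 3p + 4q)
Step 1: at (1, -0.5), ∇g = (2.5, 1) → (1, -0.5) − 0.02·(2.5, 1) = (0.95, -0.52)
Step 2: at (0.95, -0.52), ∇g = (2.24, 0.77) → (0.95, -0.52) − 0.02·(2.24, 0.77) = (0.9052, -0.5354)
Step 3: at (0.9052, -0.5354), ∇g = (2.0146, 0.574) → (0.9052, -0.5354) − 0.02·(2.0146, 0.574) = (0.864908, -0.54688)
g(0.864908, -0.54688) = 0.675284504608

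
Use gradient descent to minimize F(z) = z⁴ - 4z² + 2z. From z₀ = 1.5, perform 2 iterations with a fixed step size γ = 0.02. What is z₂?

1.38486344

F′(z) = 4z³ - 8z + 2
Step 1: F′(1.5) = 3.5; z₁ = 1.5 − 0.02·3.5 = 1.43
Step 2: F′(1.43) = 2.256828; z₂ = 1.43 − 0.02·2.256828 = 1.38486344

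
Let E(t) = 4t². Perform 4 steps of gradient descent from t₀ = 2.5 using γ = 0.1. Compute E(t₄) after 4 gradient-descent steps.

0.000064

E′(t) = 8t
t₁ = 2.5 − 0.1·20 = 0.5
t₂ = 0.5 − 0.1·4 = 0.1
t₃ = 0.1 − 0.1·0.8 = 0.02
t₄ = 0.02 − 0.1·0.16 = 0.004
E(0.004) = 0.000064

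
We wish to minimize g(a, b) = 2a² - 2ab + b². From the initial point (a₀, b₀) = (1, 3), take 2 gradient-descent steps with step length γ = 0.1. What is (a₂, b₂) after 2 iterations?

(1.24, 2.32)

∇g = (4a - 2b, -2a + 2b)
(a₁, b₁) = (1, 3) − 0.1·(-2, 4) = (1.2, 2.6)
(a₂, b₂) = (1.2, 2.6) − 0.1·(-0.4, 2.8) = (1.24, 2.32)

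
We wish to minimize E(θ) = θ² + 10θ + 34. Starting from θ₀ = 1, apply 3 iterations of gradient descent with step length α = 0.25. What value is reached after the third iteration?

-4.25

E′(θ) = 2θ + 10
θ₁ = 1 − 0.25·12 = -2
θ₂ = -2 − 0.25·6 = -3.5
θ₃ = -3.5 − 0.25·3 = -4.25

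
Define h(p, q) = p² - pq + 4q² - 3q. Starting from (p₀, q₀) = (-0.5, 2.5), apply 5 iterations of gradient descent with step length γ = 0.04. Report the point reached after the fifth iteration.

(-0.0874368, 0.66012672)

∇h = (2p - q, -p + 8q - 3)
(p₁, q₁) = (-0.5, 2.5) − 0.04·(-3.5, 17.5) = (-0.36, 1.8)
(p₂, q₂) = (-0.36, 1.8) − 0.04·(-2.52, 11.76) = (-0.2592, 1.3296)
(p₃, q₃) = (-0.2592, 1.3296) − 0.04·(-1.848, 7.896) = (-0.18528, 1.01376)
(p₄, q₄) = (-0.18528, 1.01376) − 0.04·(-1.38432, 5.29536) = (-0.1299072, 0.8019456)
(p₅, q₅) = (-0.1299072, 0.8019456) − 0.04·(-1.06176, 3.545472) = (-0.0874368, 0.66012672)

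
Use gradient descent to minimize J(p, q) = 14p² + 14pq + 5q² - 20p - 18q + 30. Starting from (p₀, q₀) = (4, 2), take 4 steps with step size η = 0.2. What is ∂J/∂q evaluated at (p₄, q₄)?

∇J = (28p + 14q - 20, 14p + 10q - 18)
Step 1: at (4, 2), ∇J = (120, 58) → (4, 2) − 0.2·(120, 58) = (-20, -9.6)
Step 2: at (-20, -9.6), ∇J = (-714.4, -394) → (-20, -9.6) − 0.2·(-714.4, -394) = (122.88, 69.2)
Step 3: at (122.88, 69.2), ∇J = (4389.44, 2394.32) → (122.88, 69.2) − 0.2·(4389.44, 2394.32) = (-755.008, -409.664)
Step 4: at (-755.008, -409.664), ∇J = (-26895.52, -14684.752) → (-755.008, -409.664) − 0.2·(-26895.52, -14684.752) = (4624.096, 2527.2864)
∂J/∂q at (4624.096, 2527.2864) = 89992.208

89992.208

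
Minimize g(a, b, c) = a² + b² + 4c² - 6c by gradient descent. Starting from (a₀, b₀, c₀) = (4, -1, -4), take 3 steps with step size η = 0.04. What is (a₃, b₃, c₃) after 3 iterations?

(3.114752, -0.778688, -0.743552)

∇g = (2a, 2b, 8c - 6)
(a₁, b₁, c₁) = (4, -1, -4) − 0.04·(8, -2, -38) = (3.68, -0.92, -2.48)
(a₂, b₂, c₂) = (3.68, -0.92, -2.48) − 0.04·(7.36, -1.84, -25.84) = (3.3856, -0.8464, -1.4464)
(a₃, b₃, c₃) = (3.3856, -0.8464, -1.4464) − 0.04·(6.7712, -1.6928, -17.5712) = (3.114752, -0.778688, -0.743552)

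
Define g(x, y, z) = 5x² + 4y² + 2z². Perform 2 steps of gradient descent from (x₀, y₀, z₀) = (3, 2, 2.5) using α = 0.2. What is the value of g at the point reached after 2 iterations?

∇g = (10x, 8y, 4z)
Step 1: at (3, 2, 2.5), ∇g = (30, 16, 10) → (3, 2, 2.5) − 0.2·(30, 16, 10) = (-3, -1.2, 0.5)
Step 2: at (-3, -1.2, 0.5), ∇g = (-30, -9.6, 2) → (-3, -1.2, 0.5) − 0.2·(-30, -9.6, 2) = (3, 0.72, 0.1)
g(3, 0.72, 0.1) = 47.0936

47.0936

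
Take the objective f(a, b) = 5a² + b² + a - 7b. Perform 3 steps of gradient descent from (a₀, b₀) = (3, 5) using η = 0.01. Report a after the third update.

∇f = (10a + 1, 2b - 7)
(a₁, b₁) = (3, 5) − 0.01·(31, 3) = (2.69, 4.97)
(a₂, b₂) = (2.69, 4.97) − 0.01·(27.9, 2.94) = (2.411, 4.9406)
(a₃, b₃) = (2.411, 4.9406) − 0.01·(25.11, 2.8812) = (2.1599, 4.911788)
a = 2.1599

2.1599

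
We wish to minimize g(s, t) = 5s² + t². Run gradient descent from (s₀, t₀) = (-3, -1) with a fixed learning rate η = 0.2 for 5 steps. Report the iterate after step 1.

∇g = (10s, 2t)
(s₁, t₁) = (-3, -1) − 0.2·(-30, -2) = (3, -0.6)

(3, -0.6)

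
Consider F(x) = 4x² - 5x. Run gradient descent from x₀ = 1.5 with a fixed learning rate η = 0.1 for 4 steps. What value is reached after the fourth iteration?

0.6264

F′(x) = 8x - 5
x₁ = 1.5 − 0.1·7 = 0.8
x₂ = 0.8 − 0.1·1.4 = 0.66
x₃ = 0.66 − 0.1·0.28 = 0.632
x₄ = 0.632 − 0.1·0.056 = 0.6264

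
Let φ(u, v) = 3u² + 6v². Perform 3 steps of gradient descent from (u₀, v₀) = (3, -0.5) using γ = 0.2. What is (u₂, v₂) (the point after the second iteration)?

(0.12, -0.98)

∇φ = (6u, 12v)
Step 1: at (3, -0.5), ∇φ = (18, -6) → (3, -0.5) − 0.2·(18, -6) = (-0.6, 0.7)
Step 2: at (-0.6, 0.7), ∇φ = (-3.6, 8.4) → (-0.6, 0.7) − 0.2·(-3.6, 8.4) = (0.12, -0.98)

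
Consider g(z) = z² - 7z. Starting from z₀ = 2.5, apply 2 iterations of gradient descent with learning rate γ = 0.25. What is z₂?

g′(z) = 2z - 7
Step 1: g′(2.5) = -2; z₁ = 2.5 − 0.25·(-2) = 3
Step 2: g′(3) = -1; z₂ = 3 − 0.25·(-1) = 3.25

3.25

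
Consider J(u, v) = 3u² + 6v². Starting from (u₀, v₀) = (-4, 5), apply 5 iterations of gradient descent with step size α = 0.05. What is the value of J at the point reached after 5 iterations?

1.3716098352

∇J = (6u, 12v)
(u₁, v₁) = (-4, 5) − 0.05·(-24, 60) = (-2.8, 2)
(u₂, v₂) = (-2.8, 2) − 0.05·(-16.8, 24) = (-1.96, 0.8)
(u₃, v₃) = (-1.96, 0.8) − 0.05·(-11.76, 9.6) = (-1.372, 0.32)
(u₄, v₄) = (-1.372, 0.32) − 0.05·(-8.232, 3.84) = (-0.9604, 0.128)
(u₅, v₅) = (-0.9604, 0.128) − 0.05·(-5.7624, 1.536) = (-0.67228, 0.0512)
J(-0.67228, 0.0512) = 1.3716098352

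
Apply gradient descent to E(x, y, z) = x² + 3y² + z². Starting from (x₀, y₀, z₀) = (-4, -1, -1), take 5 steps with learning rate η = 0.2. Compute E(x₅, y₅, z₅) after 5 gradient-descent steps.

0.1027928064

∇E = (2x, 6y, 2z)
(x₁, y₁, z₁) = (-4, -1, -1) − 0.2·(-8, -6, -2) = (-2.4, 0.2, -0.6)
(x₂, y₂, z₂) = (-2.4, 0.2, -0.6) − 0.2·(-4.8, 1.2, -1.2) = (-1.44, -0.04, -0.36)
(x₃, y₃, z₃) = (-1.44, -0.04, -0.36) − 0.2·(-2.88, -0.24, -0.72) = (-0.864, 0.008, -0.216)
(x₄, y₄, z₄) = (-0.864, 0.008, -0.216) − 0.2·(-1.728, 0.048, -0.432) = (-0.5184, -0.0016, -0.1296)
(x₅, y₅, z₅) = (-0.5184, -0.0016, -0.1296) − 0.2·(-1.0368, -0.0096, -0.2592) = (-0.31104, 0.00032, -0.07776)
E(-0.31104, 0.00032, -0.07776) = 0.1027928064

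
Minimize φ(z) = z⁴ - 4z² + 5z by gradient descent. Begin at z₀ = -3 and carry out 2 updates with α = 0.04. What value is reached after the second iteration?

0.01054464

φ′(z) = 4z³ - 8z + 5
z₁ = -3 − 0.04·(-79) = 0.16
z₂ = 0.16 − 0.04·3.736384 = 0.01054464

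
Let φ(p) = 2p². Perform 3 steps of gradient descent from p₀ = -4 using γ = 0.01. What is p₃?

-3.538944

φ′(p) = 4p
Step 1: φ′(-4) = -16; p₁ = -4 − 0.01·(-16) = -3.84
Step 2: φ′(-3.84) = -15.36; p₂ = -3.84 − 0.01·(-15.36) = -3.6864
Step 3: φ′(-3.6864) = -14.7456; p₃ = -3.6864 − 0.01·(-14.7456) = -3.538944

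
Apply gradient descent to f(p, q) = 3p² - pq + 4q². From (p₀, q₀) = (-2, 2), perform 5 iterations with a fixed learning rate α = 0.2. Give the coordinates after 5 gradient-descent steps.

∇f = (6p - q, -p + 8q)
Step 1: at (-2, 2), ∇f = (-14, 18) → (-2, 2) − 0.2·(-14, 18) = (0.8, -1.6)
Step 2: at (0.8, -1.6), ∇f = (6.4, -13.6) → (0.8, -1.6) − 0.2·(6.4, -13.6) = (-0.48, 1.12)
Step 3: at (-0.48, 1.12), ∇f = (-4, 9.44) → (-0.48, 1.12) − 0.2·(-4, 9.44) = (0.32, -0.768)
Step 4: at (0.32, -0.768), ∇f = (2.688, -6.464) → (0.32, -0.768) − 0.2·(2.688, -6.464) = (-0.2176, 0.5248)
Step 5: at (-0.2176, 0.5248), ∇f = (-1.8304, 4.416) → (-0.2176, 0.5248) − 0.2·(-1.8304, 4.416) = (0.14848, -0.3584)

(0.14848, -0.3584)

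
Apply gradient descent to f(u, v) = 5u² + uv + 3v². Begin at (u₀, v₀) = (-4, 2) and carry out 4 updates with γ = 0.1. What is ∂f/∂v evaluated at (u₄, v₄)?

∇f = (10u + v, u + 6v)
Step 1: at (-4, 2), ∇f = (-38, 8) → (-4, 2) − 0.1·(-38, 8) = (-0.2, 1.2)
Step 2: at (-0.2, 1.2), ∇f = (-0.8, 7) → (-0.2, 1.2) − 0.1·(-0.8, 7) = (-0.12, 0.5)
Step 3: at (-0.12, 0.5), ∇f = (-0.7, 2.88) → (-0.12, 0.5) − 0.1·(-0.7, 2.88) = (-0.05, 0.212)
Step 4: at (-0.05, 0.212), ∇f = (-0.288, 1.222) → (-0.05, 0.212) − 0.1·(-0.288, 1.222) = (-0.0212, 0.0898)
∂f/∂v at (-0.0212, 0.0898) = 0.5176

0.5176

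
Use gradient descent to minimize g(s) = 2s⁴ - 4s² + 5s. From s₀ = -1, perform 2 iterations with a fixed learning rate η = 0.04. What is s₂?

-1.23104

g′(s) = 8s³ - 8s + 5
s₁ = -1 − 0.04·5 = -1.2
s₂ = -1.2 − 0.04·0.776 = -1.23104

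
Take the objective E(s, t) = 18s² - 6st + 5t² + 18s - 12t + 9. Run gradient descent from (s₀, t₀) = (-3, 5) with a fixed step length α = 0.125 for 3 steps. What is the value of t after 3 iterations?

-35.5625

∇E = (36s - 6t + 18, -6s + 10t - 12)
(s₁, t₁) = (-3, 5) − 0.125·(-120, 56) = (12, -2)
(s₂, t₂) = (12, -2) − 0.125·(462, -104) = (-45.75, 11)
(s₃, t₃) = (-45.75, 11) − 0.125·(-1695, 372.5) = (166.125, -35.5625)
t = -35.5625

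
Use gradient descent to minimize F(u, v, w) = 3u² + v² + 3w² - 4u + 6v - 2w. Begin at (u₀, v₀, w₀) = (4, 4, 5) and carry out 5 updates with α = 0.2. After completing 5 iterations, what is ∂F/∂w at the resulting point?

-0.00896

∇F = (6u - 4, 2v + 6, 6w - 2)
Step 1: at (4, 4, 5), ∇F = (20, 14, 28) → (4, 4, 5) − 0.2·(20, 14, 28) = (0, 1.2, -0.6)
Step 2: at (0, 1.2, -0.6), ∇F = (-4, 8.4, -5.6) → (0, 1.2, -0.6) − 0.2·(-4, 8.4, -5.6) = (0.8, -0.48, 0.52)
Step 3: at (0.8, -0.48, 0.52), ∇F = (0.8, 5.04, 1.12) → (0.8, -0.48, 0.52) − 0.2·(0.8, 5.04, 1.12) = (0.64, -1.488, 0.296)
Step 4: at (0.64, -1.488, 0.296), ∇F = (-0.16, 3.024, -0.224) → (0.64, -1.488, 0.296) − 0.2·(-0.16, 3.024, -0.224) = (0.672, -2.0928, 0.3408)
Step 5: at (0.672, -2.0928, 0.3408), ∇F = (0.032, 1.8144, 0.0448) → (0.672, -2.0928, 0.3408) − 0.2·(0.032, 1.8144, 0.0448) = (0.6656, -2.45568, 0.33184)
∂F/∂w at (0.6656, -2.45568, 0.33184) = -0.00896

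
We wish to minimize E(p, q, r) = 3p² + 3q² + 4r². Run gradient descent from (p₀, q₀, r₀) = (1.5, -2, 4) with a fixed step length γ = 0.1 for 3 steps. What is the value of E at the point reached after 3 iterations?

0.080896

∇E = (6p, 6q, 8r)
(p₁, q₁, r₁) = (1.5, -2, 4) − 0.1·(9, -12, 32) = (0.6, -0.8, 0.8)
(p₂, q₂, r₂) = (0.6, -0.8, 0.8) − 0.1·(3.6, -4.8, 6.4) = (0.24, -0.32, 0.16)
(p₃, q₃, r₃) = (0.24, -0.32, 0.16) − 0.1·(1.44, -1.92, 1.28) = (0.096, -0.128, 0.032)
E(0.096, -0.128, 0.032) = 0.080896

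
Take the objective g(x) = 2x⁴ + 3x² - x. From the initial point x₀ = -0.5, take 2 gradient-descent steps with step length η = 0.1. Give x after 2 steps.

0.1

g′(x) = 8x³ + 6x - 1
x₁ = -0.5 − 0.1·(-5) = 0
x₂ = 0 − 0.1·(-1) = 0.1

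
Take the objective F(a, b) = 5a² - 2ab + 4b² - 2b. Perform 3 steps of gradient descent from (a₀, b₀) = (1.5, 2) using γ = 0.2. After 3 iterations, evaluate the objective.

∇F = (10a - 2b, -2a + 8b - 2)
(a₁, b₁) = (1.5, 2) − 0.2·(11, 11) = (-0.7, -0.2)
(a₂, b₂) = (-0.7, -0.2) − 0.2·(-6.6, -2.2) = (0.62, 0.24)
(a₃, b₃) = (0.62, 0.24) − 0.2·(5.72, -1.32) = (-0.524, 0.504)
F(-0.524, 0.504) = 1.909136

1.909136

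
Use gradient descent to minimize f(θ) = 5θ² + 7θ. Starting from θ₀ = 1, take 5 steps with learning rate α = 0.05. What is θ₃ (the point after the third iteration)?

-0.4875

f′(θ) = 10θ + 7
Step 1: f′(1) = 17; θ₁ = 1 − 0.05·17 = 0.15
Step 2: f′(0.15) = 8.5; θ₂ = 0.15 − 0.05·8.5 = -0.275
Step 3: f′(-0.275) = 4.25; θ₃ = -0.275 − 0.05·4.25 = -0.4875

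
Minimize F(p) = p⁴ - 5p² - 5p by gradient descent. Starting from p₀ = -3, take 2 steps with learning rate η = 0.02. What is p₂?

F′(p) = 4p³ - 10p - 5
p₁ = -3 − 0.02·(-83) = -1.34
p₂ = -1.34 − 0.02·(-1.224416) = -1.31551168

-1.31551168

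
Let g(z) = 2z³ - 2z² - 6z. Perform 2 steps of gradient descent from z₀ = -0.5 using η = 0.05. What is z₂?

g′(z) = 6z² - 4z - 6
z₁ = -0.5 − 0.05·(-2.5) = -0.375
z₂ = -0.375 − 0.05·(-3.65625) = -0.1921875

-0.1921875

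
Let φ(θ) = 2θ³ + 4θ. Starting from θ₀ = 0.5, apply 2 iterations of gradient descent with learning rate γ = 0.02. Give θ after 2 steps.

φ′(θ) = 6θ² + 4
θ₁ = 0.5 − 0.02·5.5 = 0.39
θ₂ = 0.39 − 0.02·4.9126 = 0.291748

0.291748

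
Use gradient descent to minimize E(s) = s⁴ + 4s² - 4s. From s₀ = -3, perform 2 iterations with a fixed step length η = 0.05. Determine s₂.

E′(s) = 4s³ + 8s - 4
Step 1: E′(-3) = -136; s₁ = -3 − 0.05·(-136) = 3.8
Step 2: E′(3.8) = 245.888; s₂ = 3.8 − 0.05·245.888 = -8.4944

-8.4944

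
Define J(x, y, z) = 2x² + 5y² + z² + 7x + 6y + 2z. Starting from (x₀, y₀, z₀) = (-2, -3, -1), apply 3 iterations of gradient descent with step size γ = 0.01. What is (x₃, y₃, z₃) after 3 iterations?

(-1.971184, -2.3496, -1)

∇J = (4x + 7, 10y + 6, 2z + 2)
(x₁, y₁, z₁) = (-2, -3, -1) − 0.01·(-1, -24, 0) = (-1.99, -2.76, -1)
(x₂, y₂, z₂) = (-1.99, -2.76, -1) − 0.01·(-0.96, -21.6, 0) = (-1.9804, -2.544, -1)
(x₃, y₃, z₃) = (-1.9804, -2.544, -1) − 0.01·(-0.9216, -19.44, 0) = (-1.971184, -2.3496, -1)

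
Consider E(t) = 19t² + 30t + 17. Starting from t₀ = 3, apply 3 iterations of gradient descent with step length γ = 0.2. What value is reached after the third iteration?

E′(t) = 38t + 30
t₁ = 3 − 0.2·144 = -25.8
t₂ = -25.8 − 0.2·(-950.4) = 164.28
t₃ = 164.28 − 0.2·6272.64 = -1090.248

-1090.248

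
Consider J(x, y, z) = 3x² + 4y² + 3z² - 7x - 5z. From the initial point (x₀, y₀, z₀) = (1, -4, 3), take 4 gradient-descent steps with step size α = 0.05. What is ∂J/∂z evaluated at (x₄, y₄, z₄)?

3.1213

∇J = (6x - 7, 8y, 6z - 5)
(x₁, y₁, z₁) = (1, -4, 3) − 0.05·(-1, -32, 13) = (1.05, -2.4, 2.35)
(x₂, y₂, z₂) = (1.05, -2.4, 2.35) − 0.05·(-0.7, -19.2, 9.1) = (1.085, -1.44, 1.895)
(x₃, y₃, z₃) = (1.085, -1.44, 1.895) − 0.05·(-0.49, -11.52, 6.37) = (1.1095, -0.864, 1.5765)
(x₄, y₄, z₄) = (1.1095, -0.864, 1.5765) − 0.05·(-0.343, -6.912, 4.459) = (1.12665, -0.5184, 1.35355)
∂J/∂z at (1.12665, -0.5184, 1.35355) = 3.1213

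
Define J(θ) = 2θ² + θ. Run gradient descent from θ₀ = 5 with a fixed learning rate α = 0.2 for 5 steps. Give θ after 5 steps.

-0.24832

J′(θ) = 4θ + 1
θ₁ = 5 − 0.2·21 = 0.8
θ₂ = 0.8 − 0.2·4.2 = -0.04
θ₃ = -0.04 − 0.2·0.84 = -0.208
θ₄ = -0.208 − 0.2·0.168 = -0.2416
θ₅ = -0.2416 − 0.2·0.0336 = -0.24832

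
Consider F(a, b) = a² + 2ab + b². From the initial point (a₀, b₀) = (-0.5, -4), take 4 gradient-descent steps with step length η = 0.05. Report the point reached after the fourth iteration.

∇F = (2a + 2b, 2a + 2b)
Step 1: at (-0.5, -4), ∇F = (-9, -9) → (-0.5, -4) − 0.05·(-9, -9) = (-0.05, -3.55)
Step 2: at (-0.05, -3.55), ∇F = (-7.2, -7.2) → (-0.05, -3.55) − 0.05·(-7.2, -7.2) = (0.31, -3.19)
Step 3: at (0.31, -3.19), ∇F = (-5.76, -5.76) → (0.31, -3.19) − 0.05·(-5.76, -5.76) = (0.598, -2.902)
Step 4: at (0.598, -2.902), ∇F = (-4.608, -4.608) → (0.598, -2.902) − 0.05·(-4.608, -4.608) = (0.8284, -2.6716)

(0.8284, -2.6716)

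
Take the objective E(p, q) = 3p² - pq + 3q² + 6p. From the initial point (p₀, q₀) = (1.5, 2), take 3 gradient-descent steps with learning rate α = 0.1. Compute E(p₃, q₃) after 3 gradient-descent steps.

∇E = (6p - q + 6, -p + 6q)
(p₁, q₁) = (1.5, 2) − 0.1·(13, 10.5) = (0.2, 0.95)
(p₂, q₂) = (0.2, 0.95) − 0.1·(6.25, 5.5) = (-0.425, 0.4)
(p₃, q₃) = (-0.425, 0.4) − 0.1·(3.05, 2.825) = (-0.73, 0.1175)
E(-0.73, 0.1175) = -2.65410625

-2.65410625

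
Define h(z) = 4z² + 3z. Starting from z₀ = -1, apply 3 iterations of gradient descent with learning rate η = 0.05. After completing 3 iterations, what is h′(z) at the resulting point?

h′(z) = 8z + 3
z₁ = -1 − 0.05·(-5) = -0.75
z₂ = -0.75 − 0.05·(-3) = -0.6
z₃ = -0.6 − 0.05·(-1.8) = -0.51
h′(z) at (-0.51) = -1.08

-1.08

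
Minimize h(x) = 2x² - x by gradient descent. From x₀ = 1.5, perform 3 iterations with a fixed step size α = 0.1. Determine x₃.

h′(x) = 4x - 1
Step 1: h′(1.5) = 5; x₁ = 1.5 − 0.1·5 = 1
Step 2: h′(1) = 3; x₂ = 1 − 0.1·3 = 0.7
Step 3: h′(0.7) = 1.8; x₃ = 0.7 − 0.1·1.8 = 0.52

0.52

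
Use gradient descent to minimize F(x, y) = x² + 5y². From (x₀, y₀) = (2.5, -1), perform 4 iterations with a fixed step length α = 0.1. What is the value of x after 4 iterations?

∇F = (2x, 10y)
Step 1: at (2.5, -1), ∇F = (5, -10) → (2.5, -1) − 0.1·(5, -10) = (2, 0)
Step 2: at (2, 0), ∇F = (4, 0) → (2, 0) − 0.1·(4, 0) = (1.6, 0)
Step 3: at (1.6, 0), ∇F = (3.2, 0) → (1.6, 0) − 0.1·(3.2, 0) = (1.28, 0)
Step 4: at (1.28, 0), ∇F = (2.56, 0) → (1.28, 0) − 0.1·(2.56, 0) = (1.024, 0)
x = 1.024

1.024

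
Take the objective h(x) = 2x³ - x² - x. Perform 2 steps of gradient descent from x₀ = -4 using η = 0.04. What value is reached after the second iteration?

h′(x) = 6x² - 2x - 1
Step 1: h′(-4) = 103; x₁ = -4 − 0.04·103 = -8.12
Step 2: h′(-8.12) = 410.8464; x₂ = -8.12 − 0.04·410.8464 = -24.553856

-24.553856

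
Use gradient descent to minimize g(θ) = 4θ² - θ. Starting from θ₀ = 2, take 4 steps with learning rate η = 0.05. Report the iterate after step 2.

g′(θ) = 8θ - 1
Step 1: g′(2) = 15; θ₁ = 2 − 0.05·15 = 1.25
Step 2: g′(1.25) = 9; θ₂ = 1.25 − 0.05·9 = 0.8

0.8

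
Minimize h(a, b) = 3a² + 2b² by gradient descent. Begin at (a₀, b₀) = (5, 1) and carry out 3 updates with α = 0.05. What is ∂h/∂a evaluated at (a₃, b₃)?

10.29

∇h = (6a, 4b)
Step 1: at (5, 1), ∇h = (30, 4) → (5, 1) − 0.05·(30, 4) = (3.5, 0.8)
Step 2: at (3.5, 0.8), ∇h = (21, 3.2) → (3.5, 0.8) − 0.05·(21, 3.2) = (2.45, 0.64)
Step 3: at (2.45, 0.64), ∇h = (14.7, 2.56) → (2.45, 0.64) − 0.05·(14.7, 2.56) = (1.715, 0.512)
∂h/∂a at (1.715, 0.512) = 10.29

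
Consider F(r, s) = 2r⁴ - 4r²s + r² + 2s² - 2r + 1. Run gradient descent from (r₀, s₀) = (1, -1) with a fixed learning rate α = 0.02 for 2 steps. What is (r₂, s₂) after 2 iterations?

∇F = (8r³ - 8rs + 2r - 2, -4r² + 4s)
Step 1: at (1, -1), ∇F = (16, -8) → (1, -1) − 0.02·(16, -8) = (0.68, -0.84)
Step 2: at (0.68, -0.84), ∇F = (6.445056, -5.2096) → (0.68, -0.84) − 0.02·(6.445056, -5.2096) = (0.55109888, -0.735808)

(0.55109888, -0.735808)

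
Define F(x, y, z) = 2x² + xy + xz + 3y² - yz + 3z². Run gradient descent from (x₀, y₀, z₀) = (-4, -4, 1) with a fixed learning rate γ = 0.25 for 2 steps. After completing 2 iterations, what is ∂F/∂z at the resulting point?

6.5

∇F = (4x + y + z, x + 6y - z, x - y + 6z)
(x₁, y₁, z₁) = (-4, -4, 1) − 0.25·(-19, -29, 6) = (0.75, 3.25, -0.5)
(x₂, y₂, z₂) = (0.75, 3.25, -0.5) − 0.25·(5.75, 20.75, -5.5) = (-0.6875, -1.9375, 0.875)
∂F/∂z at (-0.6875, -1.9375, 0.875) = 6.5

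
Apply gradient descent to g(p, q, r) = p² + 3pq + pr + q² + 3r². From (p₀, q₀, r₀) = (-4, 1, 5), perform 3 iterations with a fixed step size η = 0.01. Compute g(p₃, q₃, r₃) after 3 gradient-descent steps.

39.675174963008

∇g = (2p + 3q + r, 3p + 2q, p + 6r)
(p₁, q₁, r₁) = (-4, 1, 5) − 0.01·(0, -10, 26) = (-4, 1.1, 4.74)
(p₂, q₂, r₂) = (-4, 1.1, 4.74) − 0.01·(0.04, -9.8, 24.44) = (-4.0004, 1.198, 4.4956)
(p₃, q₃, r₃) = (-4.0004, 1.198, 4.4956) − 0.01·(0.0888, -9.6052, 22.9732) = (-4.001288, 1.294052, 4.265868)
g(-4.001288, 1.294052, 4.265868) = 39.675174963008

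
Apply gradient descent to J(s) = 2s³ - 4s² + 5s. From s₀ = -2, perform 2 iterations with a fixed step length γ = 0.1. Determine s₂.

J′(s) = 6s² - 8s + 5
s₁ = -2 − 0.1·45 = -6.5
s₂ = -6.5 − 0.1·310.5 = -37.55

-37.55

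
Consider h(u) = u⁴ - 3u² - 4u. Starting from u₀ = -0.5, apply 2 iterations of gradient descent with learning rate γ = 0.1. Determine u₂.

-0.14285

h′(u) = 4u³ - 6u - 4
u₁ = -0.5 − 0.1·(-1.5) = -0.35
u₂ = -0.35 − 0.1·(-2.0715) = -0.14285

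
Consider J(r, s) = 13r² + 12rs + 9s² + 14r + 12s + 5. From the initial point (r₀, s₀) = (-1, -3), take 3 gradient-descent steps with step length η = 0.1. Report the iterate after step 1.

(3.8, 2.4)

∇J = (26r + 12s + 14, 12r + 18s + 12)
Step 1: at (-1, -3), ∇J = (-48, -54) → (-1, -3) − 0.1·(-48, -54) = (3.8, 2.4)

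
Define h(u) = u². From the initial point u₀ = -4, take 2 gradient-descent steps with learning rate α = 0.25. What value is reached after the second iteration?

h′(u) = 2u
u₁ = -4 − 0.25·(-8) = -2
u₂ = -2 − 0.25·(-4) = -1

-1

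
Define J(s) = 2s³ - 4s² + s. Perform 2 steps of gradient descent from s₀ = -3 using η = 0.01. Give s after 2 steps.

J′(s) = 6s² - 8s + 1
s₁ = -3 − 0.01·79 = -3.79
s₂ = -3.79 − 0.01·117.5046 = -4.965046

-4.965046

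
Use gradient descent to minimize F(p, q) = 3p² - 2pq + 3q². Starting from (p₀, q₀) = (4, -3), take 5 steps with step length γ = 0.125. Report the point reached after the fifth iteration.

(0.015625, 0.015625)

∇F = (6p - 2q, -2p + 6q)
Step 1: at (4, -3), ∇F = (30, -26) → (4, -3) − 0.125·(30, -26) = (0.25, 0.25)
Step 2: at (0.25, 0.25), ∇F = (1, 1) → (0.25, 0.25) − 0.125·(1, 1) = (0.125, 0.125)
Step 3: at (0.125, 0.125), ∇F = (0.5, 0.5) → (0.125, 0.125) − 0.125·(0.5, 0.5) = (0.0625, 0.0625)
Step 4: at (0.0625, 0.0625), ∇F = (0.25, 0.25) → (0.0625, 0.0625) − 0.125·(0.25, 0.25) = (0.03125, 0.03125)
Step 5: at (0.03125, 0.03125), ∇F = (0.125, 0.125) → (0.03125, 0.03125) − 0.125·(0.125, 0.125) = (0.015625, 0.015625)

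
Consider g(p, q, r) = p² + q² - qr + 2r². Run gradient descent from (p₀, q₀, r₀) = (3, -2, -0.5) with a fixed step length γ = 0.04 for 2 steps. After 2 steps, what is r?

-0.4944

∇g = (2p, 2q - r, -q + 4r)
(p₁, q₁, r₁) = (3, -2, -0.5) − 0.04·(6, -3.5, 0) = (2.76, -1.86, -0.5)
(p₂, q₂, r₂) = (2.76, -1.86, -0.5) − 0.04·(5.52, -3.22, -0.14) = (2.5392, -1.7312, -0.4944)
r = -0.4944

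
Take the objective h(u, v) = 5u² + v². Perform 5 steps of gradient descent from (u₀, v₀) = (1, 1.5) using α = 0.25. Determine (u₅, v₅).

(-7.59375, 0.046875)

∇h = (10u, 2v)
Step 1: at (1, 1.5), ∇h = (10, 3) → (1, 1.5) − 0.25·(10, 3) = (-1.5, 0.75)
Step 2: at (-1.5, 0.75), ∇h = (-15, 1.5) → (-1.5, 0.75) − 0.25·(-15, 1.5) = (2.25, 0.375)
Step 3: at (2.25, 0.375), ∇h = (22.5, 0.75) → (2.25, 0.375) − 0.25·(22.5, 0.75) = (-3.375, 0.1875)
Step 4: at (-3.375, 0.1875), ∇h = (-33.75, 0.375) → (-3.375, 0.1875) − 0.25·(-33.75, 0.375) = (5.0625, 0.09375)
Step 5: at (5.0625, 0.09375), ∇h = (50.625, 0.1875) → (5.0625, 0.09375) − 0.25·(50.625, 0.1875) = (-7.59375, 0.046875)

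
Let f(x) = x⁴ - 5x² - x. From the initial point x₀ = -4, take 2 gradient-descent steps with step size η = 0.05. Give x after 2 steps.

f′(x) = 4x³ - 10x - 1
x₁ = -4 − 0.05·(-217) = 6.85
x₂ = 6.85 − 0.05·1216.1765 = -53.958825

-53.958825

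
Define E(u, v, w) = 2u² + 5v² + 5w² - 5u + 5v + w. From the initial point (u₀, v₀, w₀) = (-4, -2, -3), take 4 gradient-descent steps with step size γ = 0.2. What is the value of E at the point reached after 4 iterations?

48.87514112

∇E = (4u - 5, 10v + 5, 10w + 1)
(u₁, v₁, w₁) = (-4, -2, -3) − 0.2·(-21, -15, -29) = (0.2, 1, 2.8)
(u₂, v₂, w₂) = (0.2, 1, 2.8) − 0.2·(-4.2, 15, 29) = (1.04, -2, -3)
(u₃, v₃, w₃) = (1.04, -2, -3) − 0.2·(-0.84, -15, -29) = (1.208, 1, 2.8)
(u₄, v₄, w₄) = (1.208, 1, 2.8) − 0.2·(-0.168, 15, 29) = (1.2416, -2, -3)
E(1.2416, -2, -3) = 48.87514112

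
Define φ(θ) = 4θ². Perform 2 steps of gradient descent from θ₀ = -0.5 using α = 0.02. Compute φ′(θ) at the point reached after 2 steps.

-2.8224

φ′(θ) = 8θ
Step 1: φ′(-0.5) = -4; θ₁ = -0.5 − 0.02·(-4) = -0.42
Step 2: φ′(-0.42) = -3.36; θ₂ = -0.42 − 0.02·(-3.36) = -0.3528
φ′(θ) at (-0.3528) = -2.8224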